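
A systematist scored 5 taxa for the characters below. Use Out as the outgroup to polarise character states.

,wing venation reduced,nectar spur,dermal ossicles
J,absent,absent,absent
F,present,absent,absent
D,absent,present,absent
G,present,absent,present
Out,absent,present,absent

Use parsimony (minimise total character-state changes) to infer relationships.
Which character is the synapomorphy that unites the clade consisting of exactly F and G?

wing venation reduced

Character polarity is set by the outgroup: the derived state is whichever differs from the outgroup's state, so for nectar spur the derived state is 'absent', and for the remaining characters it is 'present'.
wing venation reduced: derived state 'present' in F and G only — synapomorphy for {F, G}.
nectar spur (derived state 'absent') is shared by F, G, and J — a synapomorphy uniting that clade.
dermal ossicles: derived state 'present' in G only — an autapomorphy, so it tells us nothing about relationships among taxa.
Most parsimonious ingroup topology: (D,((F,G),J)).
The clade {F, G} is supported by wing venation reduced: its derived state 'present' occurs in exactly those taxa and in no other taxon (including the outgroup).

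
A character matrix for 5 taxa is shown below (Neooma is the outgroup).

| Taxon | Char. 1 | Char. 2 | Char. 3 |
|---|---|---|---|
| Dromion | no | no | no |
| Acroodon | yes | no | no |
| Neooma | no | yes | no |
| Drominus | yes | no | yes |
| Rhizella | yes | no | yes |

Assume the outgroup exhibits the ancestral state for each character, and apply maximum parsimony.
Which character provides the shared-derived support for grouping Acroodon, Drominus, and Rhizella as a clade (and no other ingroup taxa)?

Char. 1

Character polarity is set by the outgroup: the derived state is whichever differs from the outgroup's state, so for Char. 2 the derived state is 'no', and for the remaining characters it is 'yes'.
Char. 1 (derived state 'yes') is shared by Acroodon, Drominus, and Rhizella — a synapomorphy uniting that clade.
All ingroup taxa share the derived state 'no' for Char. 2; it defines the ingroup but does not resolve relationships within it.
Char. 3 (derived state 'yes') is shared by Drominus and Rhizella — a synapomorphy uniting that clade.
Most parsimonious ingroup topology: ((Acroodon,(Rhizella,Drominus)),Dromion).
The clade {Acroodon, Drominus, Rhizella} is supported by Char. 1: its derived state 'yes' occurs in exactly those taxa and in no other taxon (including the outgroup).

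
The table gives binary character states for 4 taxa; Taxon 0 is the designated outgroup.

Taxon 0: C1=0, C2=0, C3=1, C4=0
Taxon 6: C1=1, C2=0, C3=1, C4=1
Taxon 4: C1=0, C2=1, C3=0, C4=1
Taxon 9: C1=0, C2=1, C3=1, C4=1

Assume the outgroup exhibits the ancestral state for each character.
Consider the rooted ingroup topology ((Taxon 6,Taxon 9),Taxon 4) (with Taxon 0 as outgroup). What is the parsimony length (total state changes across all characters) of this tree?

Map each character onto ((Taxon 6,Taxon 9),Taxon 4) (rooted by Taxon 0) and count the minimum state changes it requires (Fitch parsimony):
C1: 1; C2: 2; C3: 1; C4: 1.
Total tree length = 5.

5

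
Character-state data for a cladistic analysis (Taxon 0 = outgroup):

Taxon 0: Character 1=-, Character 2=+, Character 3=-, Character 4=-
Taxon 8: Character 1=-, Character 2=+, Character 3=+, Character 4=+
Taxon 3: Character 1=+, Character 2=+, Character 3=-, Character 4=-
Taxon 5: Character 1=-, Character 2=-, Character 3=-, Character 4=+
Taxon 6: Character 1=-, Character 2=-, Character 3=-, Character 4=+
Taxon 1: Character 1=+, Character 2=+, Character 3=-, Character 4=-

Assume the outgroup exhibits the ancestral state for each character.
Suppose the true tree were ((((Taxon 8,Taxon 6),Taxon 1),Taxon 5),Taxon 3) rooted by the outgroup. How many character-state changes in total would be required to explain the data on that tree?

7

Map each character onto ((((Taxon 8,Taxon 6),Taxon 1),Taxon 5),Taxon 3) (rooted by Taxon 0) and count the minimum state changes it requires (Fitch parsimony):
Character 1: 2; Character 2: 2; Character 3: 1; Character 4: 2.
Total tree length = 7.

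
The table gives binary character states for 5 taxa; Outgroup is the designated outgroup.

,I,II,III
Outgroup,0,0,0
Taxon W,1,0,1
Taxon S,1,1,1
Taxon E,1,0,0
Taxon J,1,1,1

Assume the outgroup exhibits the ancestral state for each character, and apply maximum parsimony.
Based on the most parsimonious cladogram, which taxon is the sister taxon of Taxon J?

Taxon S

The outgroup has state '0' for every character, so '1' is the derived state throughout.
All ingroup taxa share the derived state '1' for I; it defines the ingroup but does not resolve relationships within it.
II (derived state '1') is shared by Taxon J and Taxon S — a synapomorphy uniting that clade.
Only Taxon J, Taxon S, and Taxon W show the derived state '1' for III, supporting them as a clade.
Most parsimonious ingroup topology: ((Taxon W,(Taxon S,Taxon J)),Taxon E).
Taxon J and Taxon S form a cherry on this tree, so they are sister taxa.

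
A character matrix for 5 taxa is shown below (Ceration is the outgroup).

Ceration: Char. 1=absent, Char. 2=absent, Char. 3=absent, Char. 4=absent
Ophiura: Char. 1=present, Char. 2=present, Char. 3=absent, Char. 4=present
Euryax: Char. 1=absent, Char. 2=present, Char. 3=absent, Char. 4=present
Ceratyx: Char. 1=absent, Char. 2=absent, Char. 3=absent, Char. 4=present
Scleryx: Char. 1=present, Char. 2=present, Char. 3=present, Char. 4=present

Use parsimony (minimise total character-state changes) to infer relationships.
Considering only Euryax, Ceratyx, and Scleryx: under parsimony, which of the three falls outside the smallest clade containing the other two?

The outgroup has state 'absent' for every character, so 'present' is the derived state throughout.
Char. 1: derived state 'present' in Ophiura and Scleryx only — synapomorphy for {Ophiura, Scleryx}.
Char. 2 (derived state 'present') is shared by Euryax, Ophiura, and Scleryx — a synapomorphy uniting that clade.
Char. 3: derived state 'present' in Scleryx only — an autapomorphy, so it tells us nothing about relationships among taxa.
All ingroup taxa share the derived state 'present' for Char. 4; it defines the ingroup but does not resolve relationships within it.
Most parsimonious ingroup topology: (((Ophiura,Scleryx),Euryax),Ceratyx).
Euryax and Scleryx share a more recent common ancestor with each other than either does with Ceratyx, so Ceratyx is the least closely related of the three.

Ceratyx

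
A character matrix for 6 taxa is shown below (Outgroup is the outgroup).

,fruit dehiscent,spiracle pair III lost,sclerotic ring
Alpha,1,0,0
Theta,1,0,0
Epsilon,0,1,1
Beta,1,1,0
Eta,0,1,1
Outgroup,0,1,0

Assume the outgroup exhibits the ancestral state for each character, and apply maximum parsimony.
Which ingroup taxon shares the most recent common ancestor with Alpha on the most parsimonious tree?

Character polarity is set by the outgroup: the derived state is whichever differs from the outgroup's state, so for spiracle pair III lost the derived state is '0', and for the remaining characters it is '1'.
Only Alpha, Beta, and Theta show the derived state '1' for fruit dehiscent, supporting them as a clade.
Only Alpha and Theta show the derived state '0' for spiracle pair III lost, supporting them as a clade.
sclerotic ring (derived state '1') is shared by Epsilon and Eta — a synapomorphy uniting that clade.
Most parsimonious ingroup topology: (((Theta,Alpha),Beta),(Epsilon,Eta)).
Alpha and Theta form a cherry on this tree, so they are sister taxa.

Theta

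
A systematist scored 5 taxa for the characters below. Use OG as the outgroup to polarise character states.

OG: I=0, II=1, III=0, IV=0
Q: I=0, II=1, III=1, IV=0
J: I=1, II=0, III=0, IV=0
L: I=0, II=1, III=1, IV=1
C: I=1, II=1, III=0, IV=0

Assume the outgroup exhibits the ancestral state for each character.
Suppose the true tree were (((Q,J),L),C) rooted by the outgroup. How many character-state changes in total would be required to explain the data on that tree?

6

Map each character onto (((Q,J),L),C) (rooted by OG) and count the minimum state changes it requires (Fitch parsimony):
I: 2; II: 1; III: 2; IV: 1.
Total tree length = 6.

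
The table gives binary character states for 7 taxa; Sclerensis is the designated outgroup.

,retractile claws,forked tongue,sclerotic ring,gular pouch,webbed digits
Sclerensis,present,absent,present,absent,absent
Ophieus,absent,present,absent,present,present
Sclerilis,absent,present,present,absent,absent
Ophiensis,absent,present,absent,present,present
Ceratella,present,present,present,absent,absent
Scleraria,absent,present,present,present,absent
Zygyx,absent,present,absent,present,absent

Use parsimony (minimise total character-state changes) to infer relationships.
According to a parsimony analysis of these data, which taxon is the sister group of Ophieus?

Ophiensis

Character polarity is set by the outgroup: the derived state is whichever differs from the outgroup's state, so for retractile claws, sclerotic ring the derived state is 'absent', and for the remaining characters it is 'present'.
Only Ophiensis, Ophieus, Scleraria, Sclerilis, and Zygyx show the derived state 'absent' for retractile claws, supporting them as a clade.
forked tongue (derived state 'present') is shared by all ingroup taxa — unites the whole ingroup.
sclerotic ring (derived state 'absent') is shared by Ophiensis, Ophieus, and Zygyx — a synapomorphy uniting that clade.
gular pouch: derived state 'present' in Ophiensis, Ophieus, Scleraria, and Zygyx only — synapomorphy for {Ophiensis, Ophieus, Scleraria, Zygyx}.
webbed digits: derived state 'present' in Ophiensis and Ophieus only — synapomorphy for {Ophiensis, Ophieus}.
Most parsimonious ingroup topology: (((((Ophieus,Ophiensis),Zygyx),Scleraria),Sclerilis),Ceratella).
Ophieus and Ophiensis form a cherry on this tree, so they are sister taxa.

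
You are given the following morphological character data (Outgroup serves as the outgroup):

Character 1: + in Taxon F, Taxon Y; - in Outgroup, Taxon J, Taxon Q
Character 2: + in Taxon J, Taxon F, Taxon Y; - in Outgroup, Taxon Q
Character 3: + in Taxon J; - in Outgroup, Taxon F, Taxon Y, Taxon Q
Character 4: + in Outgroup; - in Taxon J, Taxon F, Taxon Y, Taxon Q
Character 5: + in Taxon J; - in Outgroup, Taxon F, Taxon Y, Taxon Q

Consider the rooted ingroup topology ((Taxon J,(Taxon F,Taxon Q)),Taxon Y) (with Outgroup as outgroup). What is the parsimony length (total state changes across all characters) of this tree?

Map each character onto ((Taxon J,(Taxon F,Taxon Q)),Taxon Y) (rooted by Outgroup) and count the minimum state changes it requires (Fitch parsimony):
Character 1: 2; Character 2: 2; Character 3: 1; Character 4: 1; Character 5: 1.
Total tree length = 7.

7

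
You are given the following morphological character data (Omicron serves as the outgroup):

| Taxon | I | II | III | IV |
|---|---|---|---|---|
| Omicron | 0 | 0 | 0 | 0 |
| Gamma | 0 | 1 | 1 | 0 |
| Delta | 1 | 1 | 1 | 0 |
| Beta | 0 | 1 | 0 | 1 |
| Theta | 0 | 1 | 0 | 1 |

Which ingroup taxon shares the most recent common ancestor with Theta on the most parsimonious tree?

Beta

The outgroup has state '0' for every character, so '1' is the derived state throughout.
I (derived state '1') is unique to Delta (autapomorphy; uninformative for grouping).
All ingroup taxa share the derived state '1' for II; it defines the ingroup but does not resolve relationships within it.
III (derived state '1') is shared by Delta and Gamma — a synapomorphy uniting that clade.
IV: derived state '1' in Beta and Theta only — synapomorphy for {Beta, Theta}.
Most parsimonious ingroup topology: ((Gamma,Delta),(Beta,Theta)).
Theta and Beta form a cherry on this tree, so they are sister taxa.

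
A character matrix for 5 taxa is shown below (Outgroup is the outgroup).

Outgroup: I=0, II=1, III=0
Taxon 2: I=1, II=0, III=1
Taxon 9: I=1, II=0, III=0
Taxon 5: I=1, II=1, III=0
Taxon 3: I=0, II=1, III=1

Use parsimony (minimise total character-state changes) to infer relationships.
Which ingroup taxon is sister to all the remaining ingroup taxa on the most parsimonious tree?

Character polarity is set by the outgroup: the derived state is whichever differs from the outgroup's state, so for II the derived state is '0', and for the remaining characters it is '1'.
Only Taxon 2, Taxon 5, and Taxon 9 show the derived state '1' for I, supporting them as a clade.
Only Taxon 2 and Taxon 9 show the derived state '0' for II, supporting them as a clade.
III (state '1') occurs in Taxon 2 and Taxon 3 but conflicts with the nesting implied by the other characters — most parsimoniously interpreted as homoplasy.
Most parsimonious ingroup topology: (((Taxon 2,Taxon 9),Taxon 5),Taxon 3).
Taxon 3 is sister to the clade containing all other ingroup taxa, so it is the earliest-diverging (most basal) ingroup lineage.

Taxon 3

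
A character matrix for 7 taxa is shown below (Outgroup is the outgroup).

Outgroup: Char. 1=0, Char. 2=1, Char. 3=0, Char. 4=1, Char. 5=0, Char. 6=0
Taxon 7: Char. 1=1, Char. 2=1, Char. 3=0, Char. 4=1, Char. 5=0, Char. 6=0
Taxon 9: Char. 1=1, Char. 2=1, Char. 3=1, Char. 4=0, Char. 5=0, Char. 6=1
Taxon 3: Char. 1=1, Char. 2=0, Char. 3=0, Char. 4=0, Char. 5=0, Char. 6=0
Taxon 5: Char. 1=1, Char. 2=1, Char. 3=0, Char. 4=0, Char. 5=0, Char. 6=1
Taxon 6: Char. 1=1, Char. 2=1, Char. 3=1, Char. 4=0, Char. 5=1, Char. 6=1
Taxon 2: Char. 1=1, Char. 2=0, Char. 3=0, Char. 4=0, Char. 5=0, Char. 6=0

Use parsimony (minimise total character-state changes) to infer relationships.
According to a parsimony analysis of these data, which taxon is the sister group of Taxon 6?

Character polarity is set by the outgroup: the derived state is whichever differs from the outgroup's state, so for Char. 2, Char. 4 the derived state is '0', and for the remaining characters it is '1'.
Char. 1 (derived state '1') is shared by all ingroup taxa — unites the whole ingroup.
Char. 2 (derived state '0') is shared by Taxon 2 and Taxon 3 — a synapomorphy uniting that clade.
Char. 3: derived state '1' in Taxon 6 and Taxon 9 only — synapomorphy for {Taxon 6, Taxon 9}.
Only Taxon 2, Taxon 3, Taxon 5, Taxon 6, and Taxon 9 show the derived state '0' for Char. 4, supporting them as a clade.
Char. 5 (derived state '1') is unique to Taxon 6 (autapomorphy; uninformative for grouping).
Char. 6: derived state '1' in Taxon 5, Taxon 6, and Taxon 9 only — synapomorphy for {Taxon 5, Taxon 6, Taxon 9}.
Most parsimonious ingroup topology: (Taxon 7,(((Taxon 9,Taxon 6),Taxon 5),(Taxon 3,Taxon 2))).
Taxon 6 and Taxon 9 form a cherry on this tree, so they are sister taxa.

Taxon 9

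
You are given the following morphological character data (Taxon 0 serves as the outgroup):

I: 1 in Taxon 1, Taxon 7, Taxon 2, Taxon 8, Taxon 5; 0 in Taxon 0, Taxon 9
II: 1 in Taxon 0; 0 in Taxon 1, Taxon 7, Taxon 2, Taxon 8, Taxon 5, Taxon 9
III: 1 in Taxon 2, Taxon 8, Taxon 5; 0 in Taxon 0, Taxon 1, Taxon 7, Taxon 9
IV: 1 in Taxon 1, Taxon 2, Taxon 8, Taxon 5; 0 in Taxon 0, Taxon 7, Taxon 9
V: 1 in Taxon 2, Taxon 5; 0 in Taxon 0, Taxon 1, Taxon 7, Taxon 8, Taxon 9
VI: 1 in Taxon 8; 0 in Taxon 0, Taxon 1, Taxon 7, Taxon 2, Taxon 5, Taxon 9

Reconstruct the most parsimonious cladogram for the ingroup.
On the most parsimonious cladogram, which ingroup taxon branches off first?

Taxon 9

Character polarity is set by the outgroup: the derived state is whichever differs from the outgroup's state, so for II the derived state is '0', and for the remaining characters it is '1'.
Only Taxon 1, Taxon 2, Taxon 5, Taxon 7, and Taxon 8 show the derived state '1' for I, supporting them as a clade.
All ingroup taxa share the derived state '0' for II; it defines the ingroup but does not resolve relationships within it.
Only Taxon 2, Taxon 5, and Taxon 8 show the derived state '1' for III, supporting them as a clade.
IV: derived state '1' in Taxon 1, Taxon 2, Taxon 5, and Taxon 8 only — synapomorphy for {Taxon 1, Taxon 2, Taxon 5, Taxon 8}.
V (derived state '1') is shared by Taxon 2 and Taxon 5 — a synapomorphy uniting that clade.
VI (derived state '1') is unique to Taxon 8 (autapomorphy; uninformative for grouping).
Most parsimonious ingroup topology: (((Taxon 1,((Taxon 2,Taxon 5),Taxon 8)),Taxon 7),Taxon 9).
Taxon 9 is sister to the clade containing all other ingroup taxa, so it is the earliest-diverging (most basal) ingroup lineage.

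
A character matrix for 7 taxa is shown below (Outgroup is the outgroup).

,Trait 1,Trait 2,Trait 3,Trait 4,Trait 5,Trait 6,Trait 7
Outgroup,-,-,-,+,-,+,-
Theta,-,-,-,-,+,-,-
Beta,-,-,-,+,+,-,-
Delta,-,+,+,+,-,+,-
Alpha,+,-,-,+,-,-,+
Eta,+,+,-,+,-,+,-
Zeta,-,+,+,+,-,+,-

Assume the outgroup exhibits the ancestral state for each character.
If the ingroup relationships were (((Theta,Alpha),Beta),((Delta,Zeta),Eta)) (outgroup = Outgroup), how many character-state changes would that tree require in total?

9

Map each character onto (((Theta,Alpha),Beta),((Delta,Zeta),Eta)) (rooted by Outgroup) and count the minimum state changes it requires (Fitch parsimony):
Trait 1: 2; Trait 2: 1; Trait 3: 1; Trait 4: 1; Trait 5: 2; Trait 6: 1; Trait 7: 1.
Total tree length = 9.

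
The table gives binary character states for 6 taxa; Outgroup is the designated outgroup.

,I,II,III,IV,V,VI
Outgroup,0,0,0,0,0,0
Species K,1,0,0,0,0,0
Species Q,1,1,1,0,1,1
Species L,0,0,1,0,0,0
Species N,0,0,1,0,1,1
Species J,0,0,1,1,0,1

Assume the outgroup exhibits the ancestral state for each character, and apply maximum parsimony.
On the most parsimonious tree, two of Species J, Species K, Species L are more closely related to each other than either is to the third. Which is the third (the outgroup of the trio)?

The outgroup has state '0' for every character, so '1' is the derived state throughout.
I groups Species K and Species Q, which is incompatible with the clades supported by the remaining characters; treating it as convergent (homoplasy) costs fewer steps than any alternative tree.
II: derived state '1' in Species Q only — an autapomorphy, so it tells us nothing about relationships among taxa.
Only Species J, Species L, Species N, and Species Q show the derived state '1' for III, supporting them as a clade.
IV: derived state '1' in Species J only — an autapomorphy, so it tells us nothing about relationships among taxa.
V: derived state '1' in Species N and Species Q only — synapomorphy for {Species N, Species Q}.
Only Species J, Species N, and Species Q show the derived state '1' for VI, supporting them as a clade.
Most parsimonious ingroup topology: (Species K,(((Species Q,Species N),Species J),Species L)).
Species J and Species L share a more recent common ancestor with each other than either does with Species K, so Species K is the least closely related of the three.

Species K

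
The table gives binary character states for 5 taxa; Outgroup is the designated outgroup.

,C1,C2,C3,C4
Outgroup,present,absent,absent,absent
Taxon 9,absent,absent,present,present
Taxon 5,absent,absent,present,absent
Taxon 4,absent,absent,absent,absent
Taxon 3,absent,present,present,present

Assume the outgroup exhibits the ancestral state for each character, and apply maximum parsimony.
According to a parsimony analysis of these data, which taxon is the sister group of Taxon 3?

Character polarity is set by the outgroup: the derived state is whichever differs from the outgroup's state, so for C1 the derived state is 'absent', and for the remaining characters it is 'present'.
C1 (derived state 'absent') is shared by all ingroup taxa — unites the whole ingroup.
C2 (derived state 'present') is unique to Taxon 3 (autapomorphy; uninformative for grouping).
C3: derived state 'present' in Taxon 3, Taxon 5, and Taxon 9 only — synapomorphy for {Taxon 3, Taxon 5, Taxon 9}.
Only Taxon 3 and Taxon 9 show the derived state 'present' for C4, supporting them as a clade.
Most parsimonious ingroup topology: (((Taxon 9,Taxon 3),Taxon 5),Taxon 4).
Taxon 3 and Taxon 9 form a cherry on this tree, so they are sister taxa.

Taxon 9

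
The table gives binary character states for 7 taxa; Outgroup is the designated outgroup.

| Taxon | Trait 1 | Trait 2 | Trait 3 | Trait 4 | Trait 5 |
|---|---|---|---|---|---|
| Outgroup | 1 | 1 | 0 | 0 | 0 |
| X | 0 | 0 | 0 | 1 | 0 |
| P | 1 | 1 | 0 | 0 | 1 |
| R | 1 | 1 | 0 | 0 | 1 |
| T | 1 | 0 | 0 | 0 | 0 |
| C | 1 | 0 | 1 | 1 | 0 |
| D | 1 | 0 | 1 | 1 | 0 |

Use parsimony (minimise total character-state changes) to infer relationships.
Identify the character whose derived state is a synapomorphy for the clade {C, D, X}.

Trait 4

Character polarity is set by the outgroup: the derived state is whichever differs from the outgroup's state, so for Trait 1, Trait 2 the derived state is '0', and for the remaining characters it is '1'.
Trait 1 (derived state '0') is unique to X (autapomorphy; uninformative for grouping).
Only C, D, T, and X show the derived state '0' for Trait 2, supporting them as a clade.
Trait 3: derived state '1' in C and D only — synapomorphy for {C, D}.
Trait 4: derived state '1' in C, D, and X only — synapomorphy for {C, D, X}.
Trait 5: derived state '1' in P and R only — synapomorphy for {P, R}.
Most parsimonious ingroup topology: (((X,(C,D)),T),(P,R)).
The clade {C, D, X} is supported by Trait 4: its derived state '1' occurs in exactly those taxa and in no other taxon (including the outgroup).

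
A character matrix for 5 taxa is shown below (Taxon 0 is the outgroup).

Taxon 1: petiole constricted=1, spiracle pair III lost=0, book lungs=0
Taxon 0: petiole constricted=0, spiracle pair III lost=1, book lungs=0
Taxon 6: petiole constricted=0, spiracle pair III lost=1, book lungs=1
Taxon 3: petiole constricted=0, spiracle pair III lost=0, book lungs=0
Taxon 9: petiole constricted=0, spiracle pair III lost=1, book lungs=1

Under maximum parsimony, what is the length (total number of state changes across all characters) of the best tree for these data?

3

Character polarity is set by the outgroup: the derived state is whichever differs from the outgroup's state, so for spiracle pair III lost the derived state is '0', and for the remaining characters it is '1'.
petiole constricted (derived state '1') is unique to Taxon 1 (autapomorphy; uninformative for grouping).
spiracle pair III lost: derived state '0' in Taxon 1 and Taxon 3 only — synapomorphy for {Taxon 1, Taxon 3}.
book lungs (derived state '1') is shared by Taxon 6 and Taxon 9 — a synapomorphy uniting that clade.
Most parsimonious ingroup topology: ((Taxon 3,Taxon 1),(Taxon 6,Taxon 9)).
Changes per character on this tree: petiole constricted: 1; spiracle pair III lost: 1; book lungs: 1.
Total = 3.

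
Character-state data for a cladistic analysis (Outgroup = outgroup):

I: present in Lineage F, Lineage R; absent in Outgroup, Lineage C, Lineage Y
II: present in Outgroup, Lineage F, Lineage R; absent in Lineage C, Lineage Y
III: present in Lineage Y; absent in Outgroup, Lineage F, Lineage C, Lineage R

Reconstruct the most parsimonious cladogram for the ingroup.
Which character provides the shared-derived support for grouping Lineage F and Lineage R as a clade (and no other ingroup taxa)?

Character polarity is set by the outgroup: the derived state is whichever differs from the outgroup's state, so for II the derived state is 'absent', and for the remaining characters it is 'present'.
Only Lineage F and Lineage R show the derived state 'present' for I, supporting them as a clade.
Only Lineage C and Lineage Y show the derived state 'absent' for II, supporting them as a clade.
III: derived state 'present' in Lineage Y only — an autapomorphy, so it tells us nothing about relationships among taxa.
Most parsimonious ingroup topology: ((Lineage F,Lineage R),(Lineage C,Lineage Y)).
The clade {Lineage F, Lineage R} is supported by I: its derived state 'present' occurs in exactly those taxa and in no other taxon (including the outgroup).

I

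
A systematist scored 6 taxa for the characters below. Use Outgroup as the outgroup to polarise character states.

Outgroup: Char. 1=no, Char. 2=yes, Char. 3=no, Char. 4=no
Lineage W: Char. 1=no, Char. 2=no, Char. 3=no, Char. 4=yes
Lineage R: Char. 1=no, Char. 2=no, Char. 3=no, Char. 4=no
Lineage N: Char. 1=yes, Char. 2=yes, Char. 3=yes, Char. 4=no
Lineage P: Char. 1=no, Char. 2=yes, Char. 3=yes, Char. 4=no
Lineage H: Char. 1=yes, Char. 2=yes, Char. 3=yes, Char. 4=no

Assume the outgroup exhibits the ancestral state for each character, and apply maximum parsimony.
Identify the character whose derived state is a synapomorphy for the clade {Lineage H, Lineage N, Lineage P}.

Character polarity is set by the outgroup: the derived state is whichever differs from the outgroup's state, so for Char. 2 the derived state is 'no', and for the remaining characters it is 'yes'.
Char. 1 (derived state 'yes') is shared by Lineage H and Lineage N — a synapomorphy uniting that clade.
Char. 2: derived state 'no' in Lineage R and Lineage W only — synapomorphy for {Lineage R, Lineage W}.
Char. 3 (derived state 'yes') is shared by Lineage H, Lineage N, and Lineage P — a synapomorphy uniting that clade.
Char. 4: derived state 'yes' in Lineage W only — an autapomorphy, so it tells us nothing about relationships among taxa.
Most parsimonious ingroup topology: ((Lineage W,Lineage R),((Lineage N,Lineage H),Lineage P)).
The clade {Lineage H, Lineage N, Lineage P} is supported by Char. 3: its derived state 'yes' occurs in exactly those taxa and in no other taxon (including the outgroup).

Char. 3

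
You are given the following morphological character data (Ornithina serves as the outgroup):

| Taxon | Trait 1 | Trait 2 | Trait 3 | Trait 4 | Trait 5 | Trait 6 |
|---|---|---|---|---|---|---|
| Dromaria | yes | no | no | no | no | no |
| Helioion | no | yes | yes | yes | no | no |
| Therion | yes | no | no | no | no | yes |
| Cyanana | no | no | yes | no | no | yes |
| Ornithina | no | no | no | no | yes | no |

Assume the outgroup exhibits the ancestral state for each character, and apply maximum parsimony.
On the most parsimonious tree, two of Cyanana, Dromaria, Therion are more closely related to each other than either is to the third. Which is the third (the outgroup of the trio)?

Character polarity is set by the outgroup: the derived state is whichever differs from the outgroup's state, so for Trait 5 the derived state is 'no', and for the remaining characters it is 'yes'.
Trait 1 (derived state 'yes') is shared by Dromaria and Therion — a synapomorphy uniting that clade.
Trait 2 (derived state 'yes') is unique to Helioion (autapomorphy; uninformative for grouping).
Only Cyanana and Helioion show the derived state 'yes' for Trait 3, supporting them as a clade.
Trait 4: derived state 'yes' in Helioion only — an autapomorphy, so it tells us nothing about relationships among taxa.
Trait 5 (derived state 'no') is shared by all ingroup taxa — unites the whole ingroup.
Trait 6 groups Cyanana and Therion, which is incompatible with the clades supported by the remaining characters; treating it as convergent (homoplasy) costs fewer steps than any alternative tree.
Most parsimonious ingroup topology: ((Therion,Dromaria),(Helioion,Cyanana)).
Therion and Dromaria share a more recent common ancestor with each other than either does with Cyanana, so Cyanana is the least closely related of the three.

Cyanana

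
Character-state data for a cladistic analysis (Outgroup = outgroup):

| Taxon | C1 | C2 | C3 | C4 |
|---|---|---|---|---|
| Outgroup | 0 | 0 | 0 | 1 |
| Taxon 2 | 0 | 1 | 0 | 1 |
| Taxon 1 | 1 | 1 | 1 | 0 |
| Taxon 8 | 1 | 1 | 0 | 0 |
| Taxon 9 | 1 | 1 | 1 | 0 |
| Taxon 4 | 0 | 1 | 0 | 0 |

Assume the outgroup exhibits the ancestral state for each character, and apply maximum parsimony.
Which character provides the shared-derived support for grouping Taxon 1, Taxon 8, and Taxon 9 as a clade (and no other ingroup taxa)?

Character polarity is set by the outgroup: the derived state is whichever differs from the outgroup's state, so for C4 the derived state is '0', and for the remaining characters it is '1'.
C1: derived state '1' in Taxon 1, Taxon 8, and Taxon 9 only — synapomorphy for {Taxon 1, Taxon 8, Taxon 9}.
C2 (derived state '1') is shared by all ingroup taxa — unites the whole ingroup.
C3 (derived state '1') is shared by Taxon 1 and Taxon 9 — a synapomorphy uniting that clade.
C4: derived state '0' in Taxon 1, Taxon 4, Taxon 8, and Taxon 9 only — synapomorphy for {Taxon 1, Taxon 4, Taxon 8, Taxon 9}.
Most parsimonious ingroup topology: (Taxon 2,(((Taxon 1,Taxon 9),Taxon 8),Taxon 4)).
The clade {Taxon 1, Taxon 8, Taxon 9} is supported by C1: its derived state '1' occurs in exactly those taxa and in no other taxon (including the outgroup).

C1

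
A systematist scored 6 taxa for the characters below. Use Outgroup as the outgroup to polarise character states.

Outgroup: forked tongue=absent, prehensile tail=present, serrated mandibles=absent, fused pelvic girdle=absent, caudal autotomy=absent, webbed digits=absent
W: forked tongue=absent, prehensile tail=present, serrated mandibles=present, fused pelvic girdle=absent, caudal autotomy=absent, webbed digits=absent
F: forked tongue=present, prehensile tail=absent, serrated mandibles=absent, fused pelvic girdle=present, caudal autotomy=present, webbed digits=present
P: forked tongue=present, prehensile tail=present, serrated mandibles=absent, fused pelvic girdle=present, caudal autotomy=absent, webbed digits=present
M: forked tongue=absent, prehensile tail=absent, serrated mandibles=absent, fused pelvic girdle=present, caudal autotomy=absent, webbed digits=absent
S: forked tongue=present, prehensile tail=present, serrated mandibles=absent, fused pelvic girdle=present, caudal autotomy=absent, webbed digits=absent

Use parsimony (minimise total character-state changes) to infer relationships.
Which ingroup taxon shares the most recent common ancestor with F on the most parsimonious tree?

P

Character polarity is set by the outgroup: the derived state is whichever differs from the outgroup's state, so for prehensile tail the derived state is 'absent', and for the remaining characters it is 'present'.
forked tongue: derived state 'present' in F, P, and S only — synapomorphy for {F, P, S}.
prehensile tail (state 'absent') occurs in F and M but conflicts with the nesting implied by the other characters — most parsimoniously interpreted as homoplasy.
serrated mandibles (derived state 'present') is unique to W (autapomorphy; uninformative for grouping).
Only F, M, P, and S show the derived state 'present' for fused pelvic girdle, supporting them as a clade.
caudal autotomy: derived state 'present' in F only — an autapomorphy, so it tells us nothing about relationships among taxa.
webbed digits (derived state 'present') is shared by F and P — a synapomorphy uniting that clade.
Most parsimonious ingroup topology: (W,(((F,P),S),M)).
F and P form a cherry on this tree, so they are sister taxa.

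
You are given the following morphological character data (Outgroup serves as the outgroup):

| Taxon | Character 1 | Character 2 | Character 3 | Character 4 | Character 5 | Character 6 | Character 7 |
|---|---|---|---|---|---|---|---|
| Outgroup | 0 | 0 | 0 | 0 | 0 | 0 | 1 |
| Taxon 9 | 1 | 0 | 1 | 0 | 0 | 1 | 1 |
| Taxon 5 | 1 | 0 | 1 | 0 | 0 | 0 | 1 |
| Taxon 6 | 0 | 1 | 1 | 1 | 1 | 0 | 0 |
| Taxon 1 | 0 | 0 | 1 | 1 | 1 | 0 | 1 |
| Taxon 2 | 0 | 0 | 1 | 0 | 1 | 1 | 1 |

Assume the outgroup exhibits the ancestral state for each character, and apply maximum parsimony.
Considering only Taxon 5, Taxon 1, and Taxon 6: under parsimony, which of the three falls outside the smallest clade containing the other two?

Character polarity is set by the outgroup: the derived state is whichever differs from the outgroup's state, so for Character 7 the derived state is '0', and for the remaining characters it is '1'.
Character 1: derived state '1' in Taxon 5 and Taxon 9 only — synapomorphy for {Taxon 5, Taxon 9}.
Character 2: derived state '1' in Taxon 6 only — an autapomorphy, so it tells us nothing about relationships among taxa.
Character 3 (derived state '1') is shared by all ingroup taxa — unites the whole ingroup.
Character 4: derived state '1' in Taxon 1 and Taxon 6 only — synapomorphy for {Taxon 1, Taxon 6}.
Only Taxon 1, Taxon 2, and Taxon 6 show the derived state '1' for Character 5, supporting them as a clade.
Character 6 groups Taxon 2 and Taxon 9, which is incompatible with the clades supported by the remaining characters; treating it as convergent (homoplasy) costs fewer steps than any alternative tree.
Character 7: derived state '0' in Taxon 6 only — an autapomorphy, so it tells us nothing about relationships among taxa.
Most parsimonious ingroup topology: ((Taxon 9,Taxon 5),((Taxon 6,Taxon 1),Taxon 2)).
Taxon 1 and Taxon 6 share a more recent common ancestor with each other than either does with Taxon 5, so Taxon 5 is the least closely related of the three.

Taxon 5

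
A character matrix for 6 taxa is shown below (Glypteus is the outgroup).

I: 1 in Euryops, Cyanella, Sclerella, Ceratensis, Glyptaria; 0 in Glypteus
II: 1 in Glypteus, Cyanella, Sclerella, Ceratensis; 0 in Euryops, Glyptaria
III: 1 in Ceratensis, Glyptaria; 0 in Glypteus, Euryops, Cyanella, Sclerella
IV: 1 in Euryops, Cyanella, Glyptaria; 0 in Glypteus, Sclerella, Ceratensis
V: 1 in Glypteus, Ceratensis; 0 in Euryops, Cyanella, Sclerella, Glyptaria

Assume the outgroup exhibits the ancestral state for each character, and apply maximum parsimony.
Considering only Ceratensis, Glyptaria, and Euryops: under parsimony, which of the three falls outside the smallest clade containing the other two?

Character polarity is set by the outgroup: the derived state is whichever differs from the outgroup's state, so for II, V the derived state is '0', and for the remaining characters it is '1'.
I (derived state '1') is shared by all ingroup taxa — unites the whole ingroup.
II: derived state '0' in Euryops and Glyptaria only — synapomorphy for {Euryops, Glyptaria}.
III (state '1') occurs in Ceratensis and Glyptaria but conflicts with the nesting implied by the other characters — most parsimoniously interpreted as homoplasy.
IV: derived state '1' in Cyanella, Euryops, and Glyptaria only — synapomorphy for {Cyanella, Euryops, Glyptaria}.
V (derived state '0') is shared by Cyanella, Euryops, Glyptaria, and Sclerella — a synapomorphy uniting that clade.
Most parsimonious ingroup topology: ((((Euryops,Glyptaria),Cyanella),Sclerella),Ceratensis).
Euryops and Glyptaria share a more recent common ancestor with each other than either does with Ceratensis, so Ceratensis is the least closely related of the three.

Ceratensis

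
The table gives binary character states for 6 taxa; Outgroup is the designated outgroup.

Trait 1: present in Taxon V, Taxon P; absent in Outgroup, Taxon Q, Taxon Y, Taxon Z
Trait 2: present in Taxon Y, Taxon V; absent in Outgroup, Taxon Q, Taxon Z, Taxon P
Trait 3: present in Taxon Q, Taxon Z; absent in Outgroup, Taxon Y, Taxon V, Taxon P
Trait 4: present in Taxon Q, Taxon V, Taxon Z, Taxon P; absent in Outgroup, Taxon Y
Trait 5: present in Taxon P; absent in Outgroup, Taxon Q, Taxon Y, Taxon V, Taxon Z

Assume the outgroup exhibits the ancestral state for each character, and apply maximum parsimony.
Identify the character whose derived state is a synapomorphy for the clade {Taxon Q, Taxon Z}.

The outgroup has state 'absent' for every character, so 'present' is the derived state throughout.
Only Taxon P and Taxon V show the derived state 'present' for Trait 1, supporting them as a clade.
Trait 2 groups Taxon V and Taxon Y, which is incompatible with the clades supported by the remaining characters; treating it as convergent (homoplasy) costs fewer steps than any alternative tree.
Trait 3 (derived state 'present') is shared by Taxon Q and Taxon Z — a synapomorphy uniting that clade.
Trait 4 (derived state 'present') is shared by Taxon P, Taxon Q, Taxon V, and Taxon Z — a synapomorphy uniting that clade.
Trait 5: derived state 'present' in Taxon P only — an autapomorphy, so it tells us nothing about relationships among taxa.
Most parsimonious ingroup topology: (((Taxon Q,Taxon Z),(Taxon V,Taxon P)),Taxon Y).
The clade {Taxon Q, Taxon Z} is supported by Trait 3: its derived state 'present' occurs in exactly those taxa and in no other taxon (including the outgroup).

Trait 3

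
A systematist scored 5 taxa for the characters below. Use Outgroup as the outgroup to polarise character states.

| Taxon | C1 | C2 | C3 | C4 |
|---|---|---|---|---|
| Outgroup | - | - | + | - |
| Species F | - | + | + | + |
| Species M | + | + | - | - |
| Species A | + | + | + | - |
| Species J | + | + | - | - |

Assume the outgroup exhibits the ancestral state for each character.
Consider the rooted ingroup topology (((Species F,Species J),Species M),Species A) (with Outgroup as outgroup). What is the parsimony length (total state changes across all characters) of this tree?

6

Map each character onto (((Species F,Species J),Species M),Species A) (rooted by Outgroup) and count the minimum state changes it requires (Fitch parsimony):
C1: 2; C2: 1; C3: 2; C4: 1.
Total tree length = 6.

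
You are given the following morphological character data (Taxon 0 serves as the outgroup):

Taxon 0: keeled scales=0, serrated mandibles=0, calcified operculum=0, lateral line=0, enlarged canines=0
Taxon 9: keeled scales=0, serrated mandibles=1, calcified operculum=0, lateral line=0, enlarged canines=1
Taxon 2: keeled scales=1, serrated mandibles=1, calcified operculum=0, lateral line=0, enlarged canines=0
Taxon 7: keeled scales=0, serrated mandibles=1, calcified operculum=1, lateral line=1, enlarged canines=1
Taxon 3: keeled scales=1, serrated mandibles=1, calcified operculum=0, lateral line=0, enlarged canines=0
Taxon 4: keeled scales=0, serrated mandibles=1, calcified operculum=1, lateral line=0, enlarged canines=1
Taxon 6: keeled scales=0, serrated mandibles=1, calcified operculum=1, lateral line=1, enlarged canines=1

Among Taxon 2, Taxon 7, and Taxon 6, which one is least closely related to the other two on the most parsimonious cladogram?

Taxon 2

The outgroup has state '0' for every character, so '1' is the derived state throughout.
keeled scales: derived state '1' in Taxon 2 and Taxon 3 only — synapomorphy for {Taxon 2, Taxon 3}.
All ingroup taxa share the derived state '1' for serrated mandibles; it defines the ingroup but does not resolve relationships within it.
calcified operculum: derived state '1' in Taxon 4, Taxon 6, and Taxon 7 only — synapomorphy for {Taxon 4, Taxon 6, Taxon 7}.
Only Taxon 6 and Taxon 7 show the derived state '1' for lateral line, supporting them as a clade.
Only Taxon 4, Taxon 6, Taxon 7, and Taxon 9 show the derived state '1' for enlarged canines, supporting them as a clade.
Most parsimonious ingroup topology: ((Taxon 9,((Taxon 7,Taxon 6),Taxon 4)),(Taxon 2,Taxon 3)).
Taxon 7 and Taxon 6 share a more recent common ancestor with each other than either does with Taxon 2, so Taxon 2 is the least closely related of the three.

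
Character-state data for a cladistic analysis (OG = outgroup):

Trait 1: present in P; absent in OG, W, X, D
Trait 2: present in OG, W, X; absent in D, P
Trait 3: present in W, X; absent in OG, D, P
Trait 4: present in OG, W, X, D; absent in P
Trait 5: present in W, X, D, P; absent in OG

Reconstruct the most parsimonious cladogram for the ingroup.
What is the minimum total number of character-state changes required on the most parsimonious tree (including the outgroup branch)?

Character polarity is set by the outgroup: the derived state is whichever differs from the outgroup's state, so for Trait 2, Trait 4 the derived state is 'absent', and for the remaining characters it is 'present'.
Trait 1 (derived state 'present') is unique to P (autapomorphy; uninformative for grouping).
Trait 2 (derived state 'absent') is shared by D and P — a synapomorphy uniting that clade.
Only W and X show the derived state 'present' for Trait 3, supporting them as a clade.
Trait 4: derived state 'absent' in P only — an autapomorphy, so it tells us nothing about relationships among taxa.
All ingroup taxa share the derived state 'present' for Trait 5; it defines the ingroup but does not resolve relationships within it.
Most parsimonious ingroup topology: ((W,X),(D,P)).
Changes per character on this tree: Trait 1: 1; Trait 2: 1; Trait 3: 1; Trait 4: 1; Trait 5: 1.
Total = 5.

5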